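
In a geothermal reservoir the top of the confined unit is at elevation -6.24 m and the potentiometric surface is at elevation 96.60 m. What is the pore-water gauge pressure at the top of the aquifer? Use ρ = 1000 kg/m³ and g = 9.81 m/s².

P ≈ 1010 kPa

Pressure head at the aquifer top: ψ = h − z = 96.60 − (-6.24) = 102.84 m.
P = ρgψ = 1000 × 9.81 × 102.84 = 1008860 Pa ≈ 1010 kPa.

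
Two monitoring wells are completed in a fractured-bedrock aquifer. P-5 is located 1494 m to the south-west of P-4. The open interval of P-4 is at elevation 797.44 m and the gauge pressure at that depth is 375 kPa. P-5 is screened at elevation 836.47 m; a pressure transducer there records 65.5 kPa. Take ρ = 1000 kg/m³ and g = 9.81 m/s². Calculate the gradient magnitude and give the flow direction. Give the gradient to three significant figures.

Pressure head at P-4: ψ = P/(ρg) = 375×1000 / (1000 × 9.81) = 38.23 m.
Total head at P-4: h = z + ψ = 797.44 + 38.23 = 835.67 m.
Pressure head at P-5: ψ = P/(ρg) = 65.5×1000 / (1000 × 9.81) = 6.68 m.
Total head at P-5: h = z + ψ = 836.47 + 6.68 = 843.15 m.
Head difference: h(P-4) − h(P-5) = 835.67 − 843.15 = -7.48 m.
Hydraulic gradient: i = |Δh| / L = 7.48 / 1494 = 0.00501.
Flow is from higher to lower head: from P-5 toward P-4, i.e. toward the north-east.

i ≈ 0.00501; groundwater flows toward the north-east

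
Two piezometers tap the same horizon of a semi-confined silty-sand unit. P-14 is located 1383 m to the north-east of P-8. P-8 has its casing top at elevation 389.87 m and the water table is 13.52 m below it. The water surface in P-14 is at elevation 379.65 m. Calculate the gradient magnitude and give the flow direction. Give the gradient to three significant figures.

Total head at P-8: h = 389.87 − 13.52 = 376.35 m.
Total head at P-14: h = 379.65 m (water level in the piezometer is the total head).
Head difference: h(P-8) − h(P-14) = 376.35 − 379.65 = -3.30 m.
Hydraulic gradient: i = |Δh| / L = 3.30 / 1383 = 0.00239.
Flow is from higher to lower head: from P-14 toward P-8, i.e. toward the south-west.

i ≈ 0.00239; groundwater flows toward the south-west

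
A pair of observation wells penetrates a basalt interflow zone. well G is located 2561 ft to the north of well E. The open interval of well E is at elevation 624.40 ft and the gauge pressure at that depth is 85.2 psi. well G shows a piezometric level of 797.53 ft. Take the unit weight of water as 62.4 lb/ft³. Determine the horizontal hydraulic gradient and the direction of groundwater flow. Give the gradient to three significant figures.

Pressure head at well E: ψ = 144·P/γ = 144 × 85.2 / 62.4 = 196.62 ft.
Total head at well E: h = z + ψ = 624.40 + 196.62 = 821.02 ft.
Total head at well G: h = 797.53 ft (water level in the piezometer is the total head).
Head difference: h(well E) − h(well G) = 821.02 − 797.53 = 23.49 ft.
Hydraulic gradient: i = |Δh| / L = 23.49 / 2561 = 0.00917.
Flow is from higher to lower head: from well E toward well G, i.e. toward the north.

i ≈ 0.00917; groundwater flows toward the north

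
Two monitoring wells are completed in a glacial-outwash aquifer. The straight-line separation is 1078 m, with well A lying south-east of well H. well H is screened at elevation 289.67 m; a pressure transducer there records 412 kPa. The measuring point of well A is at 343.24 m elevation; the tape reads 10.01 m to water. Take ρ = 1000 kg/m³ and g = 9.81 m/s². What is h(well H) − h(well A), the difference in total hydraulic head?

Pressure head at well H: ψ = P/(ρg) = 412×1000 / (1000 × 9.81) = 42.00 m.
Total head at well H: h = z + ψ = 289.67 + 42.00 = 331.67 m.
Total head at well A: h = 343.24 − 10.01 = 333.23 m.
Head difference: h(well H) − h(well A) = 331.67 − 333.23 = -1.56 m.

Δh ≈ -1.56 m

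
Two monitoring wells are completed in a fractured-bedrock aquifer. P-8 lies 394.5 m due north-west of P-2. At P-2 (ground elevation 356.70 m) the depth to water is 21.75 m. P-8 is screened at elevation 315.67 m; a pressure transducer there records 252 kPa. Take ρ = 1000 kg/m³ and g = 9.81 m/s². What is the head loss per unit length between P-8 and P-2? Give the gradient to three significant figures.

Total head at P-2: h = 356.70 − 21.75 = 334.95 m.
Pressure head at P-8: ψ = P/(ρg) = 252×1000 / (1000 × 9.81) = 25.69 m.
Total head at P-8: h = z + ψ = 315.67 + 25.69 = 341.36 m.
Head difference: h(P-2) − h(P-8) = 334.95 − 341.36 = -6.41 m.
Hydraulic gradient: i = |Δh| / L = 6.41 / 394.5 = 0.0162.

i ≈ 0.0162 m/m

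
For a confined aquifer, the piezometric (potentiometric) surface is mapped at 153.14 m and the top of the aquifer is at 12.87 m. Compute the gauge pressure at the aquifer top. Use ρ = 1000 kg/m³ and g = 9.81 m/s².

Pressure head at the aquifer top: ψ = h − z = 153.14 − 12.87 = 140.27 m.
P = ρgψ = 1000 × 9.81 × 140.27 = 1376049 Pa ≈ 1380 kPa.

P ≈ 1380 kPa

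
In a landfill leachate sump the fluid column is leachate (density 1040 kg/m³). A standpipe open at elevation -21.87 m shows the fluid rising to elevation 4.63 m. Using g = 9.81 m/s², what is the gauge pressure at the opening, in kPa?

P ≈ 270 kPa

Pressure head ψ = h − z = 4.63 − (-21.87) = 26.50 m.
P = ρgψ = 1040 × 9.81 × 26.50 = 270364 Pa ≈ 270 kPa.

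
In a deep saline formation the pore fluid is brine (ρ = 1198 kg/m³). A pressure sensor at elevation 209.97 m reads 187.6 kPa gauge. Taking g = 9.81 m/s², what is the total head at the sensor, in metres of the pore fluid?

h ≈ 225.93 m

ψ = P/(ρg) = 187.6×1000 / (1198 × 9.81) = 15.96 m.
h = z + ψ = 209.97 + 15.96 = 225.93 m.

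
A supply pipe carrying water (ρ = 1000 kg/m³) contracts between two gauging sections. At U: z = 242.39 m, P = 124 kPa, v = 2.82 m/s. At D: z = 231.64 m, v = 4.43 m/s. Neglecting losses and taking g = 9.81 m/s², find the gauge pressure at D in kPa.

P₂ ≈ 224 kPa

Pressure head at U: ψ₁ = P₁/(ρg) = 124×1000 / (1000 × 9.81) = 12.64 m.
Velocity heads: v₁²/2g = 2.82²/19.62 = 0.405 m; v₂²/2g = 4.43²/19.62 = 1.000 m.
Total head H = z₁ + ψ₁ + v₁²/2g = 242.39 + 12.64 + 0.405 = 255.43 m.
ψ₂ = H − z₂ − v₂²/2g = 255.43 − 231.64 − 1.000 = 22.79 m.
P₂ = ρgψ₂ = 1000 × 9.81 × 22.79 ≈ 224 kPa.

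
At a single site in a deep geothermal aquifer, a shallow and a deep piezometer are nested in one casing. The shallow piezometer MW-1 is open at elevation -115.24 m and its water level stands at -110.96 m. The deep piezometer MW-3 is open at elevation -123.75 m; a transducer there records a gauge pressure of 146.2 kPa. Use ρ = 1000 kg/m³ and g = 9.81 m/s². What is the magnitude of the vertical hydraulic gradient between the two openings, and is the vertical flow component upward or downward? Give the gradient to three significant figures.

Total head at MW-1: h = -110.96 m (water level in the standpipe).
Pressure head at MW-3: ψ = P/(ρg) = 146.2×1000 / (1000 × 9.81) = 14.90 m.
Total head at MW-3: h = z + ψ = -123.75 + 14.90 = -108.85 m.
Δh = h(MW-1) − h(MW-3) = -110.96 − (-108.85) = -2.11 m.
Vertical separation Δz = -115.24 − (-123.75) = 8.51 m.
|i_v| = |Δh| / Δz = 2.11 / 8.51 = 0.248.
Head is higher in the deep piezometer, so vertical flow is upward (discharge condition).

|i_v| ≈ 0.248; vertical flow is upward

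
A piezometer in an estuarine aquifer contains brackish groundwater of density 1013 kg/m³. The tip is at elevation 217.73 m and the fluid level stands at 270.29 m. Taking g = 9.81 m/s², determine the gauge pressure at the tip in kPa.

Pressure head ψ = h − z = 270.29 − 217.73 = 52.56 m.
P = ρgψ = 1013 × 9.81 × 52.56 = 522317 Pa ≈ 522 kPa.

P ≈ 522 kPa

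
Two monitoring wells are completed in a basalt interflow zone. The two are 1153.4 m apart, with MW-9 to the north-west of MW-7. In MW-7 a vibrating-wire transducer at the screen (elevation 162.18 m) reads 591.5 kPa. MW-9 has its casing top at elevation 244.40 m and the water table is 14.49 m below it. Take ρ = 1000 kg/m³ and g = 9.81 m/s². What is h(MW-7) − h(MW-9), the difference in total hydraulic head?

Δh ≈ -7.43 m

Pressure head at MW-7: ψ = P/(ρg) = 591.5×1000 / (1000 × 9.81) = 60.30 m.
Total head at MW-7: h = z + ψ = 162.18 + 60.30 = 222.48 m.
Total head at MW-9: h = 244.40 − 14.49 = 229.91 m.
Head difference: h(MW-7) − h(MW-9) = 222.48 − 229.91 = -7.43 m.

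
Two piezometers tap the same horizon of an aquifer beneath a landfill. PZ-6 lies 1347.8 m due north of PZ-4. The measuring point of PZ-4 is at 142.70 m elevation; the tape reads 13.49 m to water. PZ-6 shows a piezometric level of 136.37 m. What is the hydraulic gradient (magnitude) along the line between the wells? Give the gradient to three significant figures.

i ≈ 0.00531

Total head at PZ-4: h = 142.70 − 13.49 = 129.21 m.
Total head at PZ-6: h = 136.37 m (water level in the piezometer is the total head).
Head difference: h(PZ-4) − h(PZ-6) = 129.21 − 136.37 = -7.16 m.
Hydraulic gradient: i = |Δh| / L = 7.16 / 1347.8 = 0.00531.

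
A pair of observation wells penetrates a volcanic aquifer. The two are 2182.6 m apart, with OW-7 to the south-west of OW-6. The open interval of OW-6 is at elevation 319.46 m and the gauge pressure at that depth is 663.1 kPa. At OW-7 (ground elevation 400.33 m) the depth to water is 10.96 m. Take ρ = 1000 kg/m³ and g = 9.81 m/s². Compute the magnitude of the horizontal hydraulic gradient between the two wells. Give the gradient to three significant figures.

i ≈ 0.00106

Pressure head at OW-6: ψ = P/(ρg) = 663.1×1000 / (1000 × 9.81) = 67.59 m.
Total head at OW-6: h = z + ψ = 319.46 + 67.59 = 387.05 m.
Total head at OW-7: h = 400.33 − 10.96 = 389.37 m.
Head difference: h(OW-6) − h(OW-7) = 387.05 − 389.37 = -2.32 m.
Hydraulic gradient: i = |Δh| / L = 2.32 / 2182.6 = 0.00106.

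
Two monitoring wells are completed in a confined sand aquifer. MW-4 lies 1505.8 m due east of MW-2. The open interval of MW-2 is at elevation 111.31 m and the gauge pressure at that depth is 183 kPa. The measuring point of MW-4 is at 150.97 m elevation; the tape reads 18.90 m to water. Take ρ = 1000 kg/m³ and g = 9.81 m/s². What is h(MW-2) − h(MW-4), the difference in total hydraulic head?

Δh ≈ -2.11 m

Pressure head at MW-2: ψ = P/(ρg) = 183×1000 / (1000 × 9.81) = 18.65 m.
Total head at MW-2: h = z + ψ = 111.31 + 18.65 = 129.96 m.
Total head at MW-4: h = 150.97 − 18.90 = 132.07 m.
Head difference: h(MW-2) − h(MW-4) = 129.96 − 132.07 = -2.11 m.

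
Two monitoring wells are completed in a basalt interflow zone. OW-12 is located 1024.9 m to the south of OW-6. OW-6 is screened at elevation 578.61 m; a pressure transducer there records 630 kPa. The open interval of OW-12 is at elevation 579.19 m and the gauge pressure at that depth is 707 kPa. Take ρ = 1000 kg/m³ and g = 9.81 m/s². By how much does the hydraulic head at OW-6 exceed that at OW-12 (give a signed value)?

Δh ≈ -8.43 m

Pressure head at OW-6: ψ = P/(ρg) = 630×1000 / (1000 × 9.81) = 64.22 m.
Total head at OW-6: h = z + ψ = 578.61 + 64.22 = 642.83 m.
Pressure head at OW-12: ψ = P/(ρg) = 707×1000 / (1000 × 9.81) = 72.07 m.
Total head at OW-12: h = z + ψ = 579.19 + 72.07 = 651.26 m.
Head difference: h(OW-6) − h(OW-12) = 642.83 − 651.26 = -8.43 m.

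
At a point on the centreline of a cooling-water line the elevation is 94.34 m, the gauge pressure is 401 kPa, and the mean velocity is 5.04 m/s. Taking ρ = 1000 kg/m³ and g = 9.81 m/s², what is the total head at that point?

Pressure head ψ = P/(ρg) = 401×1000 / (1000 × 9.81) = 40.88 m.
Velocity head = v²/(2g) = 5.04² / (2 × 9.81) = 1.295 m.
h = z + ψ + v²/(2g) = 94.34 + 40.88 + 1.295 = 136.51 m.

h ≈ 136.51 m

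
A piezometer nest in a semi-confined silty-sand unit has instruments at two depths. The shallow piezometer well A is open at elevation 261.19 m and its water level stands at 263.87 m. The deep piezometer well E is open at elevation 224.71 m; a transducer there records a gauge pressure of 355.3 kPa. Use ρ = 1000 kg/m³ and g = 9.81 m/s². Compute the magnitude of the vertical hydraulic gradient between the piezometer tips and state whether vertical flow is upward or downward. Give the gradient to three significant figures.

Total head at well A: h = 263.87 m (water level in the standpipe).
Pressure head at well E: ψ = P/(ρg) = 355.3×1000 / (1000 × 9.81) = 36.22 m.
Total head at well E: h = z + ψ = 224.71 + 36.22 = 260.93 m.
Δh = h(well A) − h(well E) = 263.87 − 260.93 = 2.94 m.
Vertical separation Δz = 261.19 − 224.71 = 36.48 m.
|i_v| = |Δh| / Δz = 2.94 / 36.48 = 0.0806.
Head is higher in the shallow piezometer, so vertical flow is downward (recharge condition).

|i_v| ≈ 0.0806; vertical flow is downward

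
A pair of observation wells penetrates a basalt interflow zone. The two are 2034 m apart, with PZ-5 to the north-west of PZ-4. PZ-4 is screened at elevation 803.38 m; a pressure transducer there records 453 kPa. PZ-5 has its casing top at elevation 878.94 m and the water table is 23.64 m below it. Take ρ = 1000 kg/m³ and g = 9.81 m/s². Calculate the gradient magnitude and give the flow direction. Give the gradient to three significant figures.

Pressure head at PZ-4: ψ = P/(ρg) = 453×1000 / (1000 × 9.81) = 46.18 m.
Total head at PZ-4: h = z + ψ = 803.38 + 46.18 = 849.56 m.
Total head at PZ-5: h = 878.94 − 23.64 = 855.30 m.
Head difference: h(PZ-4) − h(PZ-5) = 849.56 − 855.30 = -5.74 m.
Hydraulic gradient: i = |Δh| / L = 5.74 / 2034 = 0.00282.
Flow is from higher to lower head: from PZ-5 toward PZ-4, i.e. toward the south-east.

i ≈ 0.00282; groundwater flows toward the south-east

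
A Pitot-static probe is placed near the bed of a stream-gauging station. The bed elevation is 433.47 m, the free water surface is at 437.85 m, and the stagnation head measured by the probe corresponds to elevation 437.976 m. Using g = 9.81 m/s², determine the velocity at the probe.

v ≈ 1.57 m/s

Near the bed, under hydrostatic conditions, the piezometric head (z + ψ) equals the free-surface elevation, 437.85 m.
Velocity head = total − piezometric = 437.976 − 437.85 = 0.126 m.
v = √(2g·h_v) = √(2 × 9.81 × 0.126) = 1.57 m/s.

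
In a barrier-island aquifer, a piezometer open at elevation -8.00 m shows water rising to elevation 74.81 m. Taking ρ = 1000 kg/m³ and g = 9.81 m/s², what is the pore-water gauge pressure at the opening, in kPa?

P ≈ 812 kPa

Pressure head ψ = h − z = 74.81 − (-8.00) = 82.81 m.
P = ρgψ = 1000 × 9.81 × 82.81 = 812366 Pa ≈ 812 kPa.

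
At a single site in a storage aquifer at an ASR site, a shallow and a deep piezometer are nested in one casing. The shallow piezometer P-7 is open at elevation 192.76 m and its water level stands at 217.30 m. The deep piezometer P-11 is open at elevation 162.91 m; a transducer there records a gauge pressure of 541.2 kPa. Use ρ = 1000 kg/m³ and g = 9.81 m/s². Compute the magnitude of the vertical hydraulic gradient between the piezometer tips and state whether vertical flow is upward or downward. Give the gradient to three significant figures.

|i_v| ≈ 0.0261; vertical flow is upward

Total head at P-7: h = 217.30 m (water level in the standpipe).
Pressure head at P-11: ψ = P/(ρg) = 541.2×1000 / (1000 × 9.81) = 55.17 m.
Total head at P-11: h = z + ψ = 162.91 + 55.17 = 218.08 m.
Δh = h(P-7) − h(P-11) = 217.30 − 218.08 = -0.78 m.
Vertical separation Δz = 192.76 − 162.91 = 29.85 m.
|i_v| = |Δh| / Δz = 0.78 / 29.85 = 0.0261.
Head is higher in the deep piezometer, so vertical flow is upward (discharge condition).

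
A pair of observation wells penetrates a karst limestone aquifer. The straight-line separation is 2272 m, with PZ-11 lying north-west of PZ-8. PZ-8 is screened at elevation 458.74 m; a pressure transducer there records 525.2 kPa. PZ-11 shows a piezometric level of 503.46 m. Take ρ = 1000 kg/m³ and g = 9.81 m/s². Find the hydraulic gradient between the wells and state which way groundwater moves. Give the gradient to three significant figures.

Pressure head at PZ-8: ψ = P/(ρg) = 525.2×1000 / (1000 × 9.81) = 53.54 m.
Total head at PZ-8: h = z + ψ = 458.74 + 53.54 = 512.28 m.
Total head at PZ-11: h = 503.46 m (water level in the piezometer is the total head).
Head difference: h(PZ-8) − h(PZ-11) = 512.28 − 503.46 = 8.82 m.
Hydraulic gradient: i = |Δh| / L = 8.82 / 2272 = 0.00388.
Flow is from higher to lower head: from PZ-8 toward PZ-11, i.e. toward the north-west.

i ≈ 0.00388; groundwater flows toward the north-west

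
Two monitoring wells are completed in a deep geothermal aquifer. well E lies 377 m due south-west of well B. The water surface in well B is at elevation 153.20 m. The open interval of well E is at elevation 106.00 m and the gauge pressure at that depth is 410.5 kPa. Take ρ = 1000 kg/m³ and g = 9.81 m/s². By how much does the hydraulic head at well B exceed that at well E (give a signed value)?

Δh ≈ 5.35 m

Total head at well B: h = 153.20 m (water level in the piezometer is the total head).
Pressure head at well E: ψ = P/(ρg) = 410.5×1000 / (1000 × 9.81) = 41.85 m.
Total head at well E: h = z + ψ = 106.00 + 41.85 = 147.85 m.
Head difference: h(well B) − h(well E) = 153.20 − 147.85 = 5.35 m.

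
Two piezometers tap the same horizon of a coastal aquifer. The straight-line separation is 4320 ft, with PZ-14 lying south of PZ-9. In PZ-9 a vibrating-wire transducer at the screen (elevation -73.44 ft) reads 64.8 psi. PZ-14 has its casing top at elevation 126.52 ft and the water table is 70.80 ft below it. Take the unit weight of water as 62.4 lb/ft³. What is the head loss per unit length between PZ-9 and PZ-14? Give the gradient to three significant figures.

Pressure head at PZ-9: ψ = 144·P/γ = 144 × 64.8 / 62.4 = 149.54 ft.
Total head at PZ-9: h = z + ψ = -73.44 + 149.54 = 76.10 ft.
Total head at PZ-14: h = 126.52 − 70.80 = 55.72 ft.
Head difference: h(PZ-9) − h(PZ-14) = 76.10 − 55.72 = 20.38 ft.
Hydraulic gradient: i = |Δh| / L = 20.38 / 4320 = 0.00472.

i ≈ 0.00472 ft/ft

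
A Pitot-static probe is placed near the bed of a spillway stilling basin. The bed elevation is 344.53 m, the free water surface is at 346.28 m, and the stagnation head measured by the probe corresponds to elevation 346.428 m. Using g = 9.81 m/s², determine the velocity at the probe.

v ≈ 1.70 m/s

Near the bed, under hydrostatic conditions, the piezometric head (z + ψ) equals the free-surface elevation, 346.28 m.
Velocity head = total − piezometric = 346.428 − 346.28 = 0.148 m.
v = √(2g·h_v) = √(2 × 9.81 × 0.148) = 1.70 m/s.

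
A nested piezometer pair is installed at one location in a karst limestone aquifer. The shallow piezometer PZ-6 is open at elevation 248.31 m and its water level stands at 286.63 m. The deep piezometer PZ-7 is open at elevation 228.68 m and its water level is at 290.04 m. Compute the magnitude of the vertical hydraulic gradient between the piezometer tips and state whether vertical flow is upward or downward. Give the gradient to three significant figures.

Total head at PZ-6: h = 286.63 m (water level in the standpipe).
Total head at PZ-7: h = 290.04 m.
Δh = h(PZ-6) − h(PZ-7) = 286.63 − 290.04 = -3.41 m.
Vertical separation Δz = 248.31 − 228.68 = 19.63 m.
|i_v| = |Δh| / Δz = 3.41 / 19.63 = 0.174.
Head is higher in the deep piezometer, so vertical flow is upward (discharge condition).

|i_v| ≈ 0.174; vertical flow is upward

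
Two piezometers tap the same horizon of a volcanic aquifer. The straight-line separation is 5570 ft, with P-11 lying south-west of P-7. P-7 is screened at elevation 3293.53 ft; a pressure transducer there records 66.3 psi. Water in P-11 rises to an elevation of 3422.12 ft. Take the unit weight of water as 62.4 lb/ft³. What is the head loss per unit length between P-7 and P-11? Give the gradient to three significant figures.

i ≈ 0.00438 ft/ft

Pressure head at P-7: ψ = 144·P/γ = 144 × 66.3 / 62.4 = 153.00 ft.
Total head at P-7: h = z + ψ = 3293.53 + 153.00 = 3446.53 ft.
Total head at P-11: h = 3422.12 ft (water level in the piezometer is the total head).
Head difference: h(P-7) − h(P-11) = 3446.53 − 3422.12 = 24.41 ft.
Hydraulic gradient: i = |Δh| / L = 24.41 / 5570 = 0.00438.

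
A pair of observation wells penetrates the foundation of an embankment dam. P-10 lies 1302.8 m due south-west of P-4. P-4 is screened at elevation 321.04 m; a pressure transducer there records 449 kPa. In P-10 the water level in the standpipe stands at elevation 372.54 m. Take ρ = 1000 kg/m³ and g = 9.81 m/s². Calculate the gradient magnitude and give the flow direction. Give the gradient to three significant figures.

i ≈ 0.00440; groundwater flows toward the north-east

Pressure head at P-4: ψ = P/(ρg) = 449×1000 / (1000 × 9.81) = 45.77 m.
Total head at P-4: h = z + ψ = 321.04 + 45.77 = 366.81 m.
Total head at P-10: h = 372.54 m (water level in the piezometer is the total head).
Head difference: h(P-4) − h(P-10) = 366.81 − 372.54 = -5.73 m.
Hydraulic gradient: i = |Δh| / L = 5.73 / 1302.8 = 0.00440.
Flow is from higher to lower head: from P-10 toward P-4, i.e. toward the north-east.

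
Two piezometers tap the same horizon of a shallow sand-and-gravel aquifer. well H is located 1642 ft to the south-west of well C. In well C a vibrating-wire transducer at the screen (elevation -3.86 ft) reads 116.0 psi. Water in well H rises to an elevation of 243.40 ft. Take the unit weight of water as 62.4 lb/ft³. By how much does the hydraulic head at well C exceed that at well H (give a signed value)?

Pressure head at well C: ψ = 144·P/γ = 144 × 116.0 / 62.4 = 267.69 ft.
Total head at well C: h = z + ψ = -3.86 + 267.69 = 263.83 ft.
Total head at well H: h = 243.40 ft (water level in the piezometer is the total head).
Head difference: h(well C) − h(well H) = 263.83 − 243.40 = 20.43 ft.

Δh ≈ 20.43 ft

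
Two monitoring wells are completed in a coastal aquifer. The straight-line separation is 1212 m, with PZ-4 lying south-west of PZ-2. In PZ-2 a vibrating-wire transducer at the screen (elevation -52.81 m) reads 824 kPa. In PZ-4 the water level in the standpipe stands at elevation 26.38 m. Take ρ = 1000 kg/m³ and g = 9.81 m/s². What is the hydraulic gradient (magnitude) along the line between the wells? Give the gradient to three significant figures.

i ≈ 0.00397

Pressure head at PZ-2: ψ = P/(ρg) = 824×1000 / (1000 × 9.81) = 84.00 m.
Total head at PZ-2: h = z + ψ = -52.81 + 84.00 = 31.19 m.
Total head at PZ-4: h = 26.38 m (water level in the piezometer is the total head).
Head difference: h(PZ-2) − h(PZ-4) = 31.19 − 26.38 = 4.81 m.
Hydraulic gradient: i = |Δh| / L = 4.81 / 1212 = 0.00397.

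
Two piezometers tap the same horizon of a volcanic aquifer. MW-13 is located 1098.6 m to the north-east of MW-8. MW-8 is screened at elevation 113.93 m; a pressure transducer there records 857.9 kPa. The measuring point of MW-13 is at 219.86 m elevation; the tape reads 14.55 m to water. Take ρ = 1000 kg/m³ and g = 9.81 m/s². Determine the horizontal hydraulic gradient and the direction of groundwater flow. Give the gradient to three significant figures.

i ≈ 0.00358; groundwater flows toward the south-west

Pressure head at MW-8: ψ = P/(ρg) = 857.9×1000 / (1000 × 9.81) = 87.45 m.
Total head at MW-8: h = z + ψ = 113.93 + 87.45 = 201.38 m.
Total head at MW-13: h = 219.86 − 14.55 = 205.31 m.
Head difference: h(MW-8) − h(MW-13) = 201.38 − 205.31 = -3.93 m.
Hydraulic gradient: i = |Δh| / L = 3.93 / 1098.6 = 0.00358.
Flow is from higher to lower head: from MW-13 toward MW-8, i.e. toward the south-west.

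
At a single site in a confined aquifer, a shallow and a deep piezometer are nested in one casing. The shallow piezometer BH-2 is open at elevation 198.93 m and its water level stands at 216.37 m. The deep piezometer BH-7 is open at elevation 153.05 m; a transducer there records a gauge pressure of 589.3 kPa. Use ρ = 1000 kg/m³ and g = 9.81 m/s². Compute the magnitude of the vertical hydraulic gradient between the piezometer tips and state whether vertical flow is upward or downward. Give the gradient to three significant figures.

Total head at BH-2: h = 216.37 m (water level in the standpipe).
Pressure head at BH-7: ψ = P/(ρg) = 589.3×1000 / (1000 × 9.81) = 60.07 m.
Total head at BH-7: h = z + ψ = 153.05 + 60.07 = 213.12 m.
Δh = h(BH-2) − h(BH-7) = 216.37 − 213.12 = 3.25 m.
Vertical separation Δz = 198.93 − 153.05 = 45.88 m.
|i_v| = |Δh| / Δz = 3.25 / 45.88 = 0.0708.
Head is higher in the shallow piezometer, so vertical flow is downward (recharge condition).

|i_v| ≈ 0.0708; vertical flow is downward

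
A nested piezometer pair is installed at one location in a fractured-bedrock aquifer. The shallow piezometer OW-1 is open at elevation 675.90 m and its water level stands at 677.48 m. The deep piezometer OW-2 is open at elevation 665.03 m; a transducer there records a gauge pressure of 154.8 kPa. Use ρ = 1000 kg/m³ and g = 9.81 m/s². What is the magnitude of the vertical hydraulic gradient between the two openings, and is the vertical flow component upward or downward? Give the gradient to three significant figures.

Total head at OW-1: h = 677.48 m (water level in the standpipe).
Pressure head at OW-2: ψ = P/(ρg) = 154.8×1000 / (1000 × 9.81) = 15.78 m.
Total head at OW-2: h = z + ψ = 665.03 + 15.78 = 680.81 m.
Δh = h(OW-1) − h(OW-2) = 677.48 − 680.81 = -3.33 m.
Vertical separation Δz = 675.90 − 665.03 = 10.87 m.
|i_v| = |Δh| / Δz = 3.33 / 10.87 = 0.306.
Head is higher in the deep piezometer, so vertical flow is upward (discharge condition).

|i_v| ≈ 0.306; vertical flow is upward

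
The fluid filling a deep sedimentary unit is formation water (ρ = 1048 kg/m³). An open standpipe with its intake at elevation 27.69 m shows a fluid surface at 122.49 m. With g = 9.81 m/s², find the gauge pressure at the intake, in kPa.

P ≈ 975 kPa

Pressure head ψ = h − z = 122.49 − 27.69 = 94.80 m.
P = ρgψ = 1048 × 9.81 × 94.80 = 974627 Pa ≈ 975 kPa.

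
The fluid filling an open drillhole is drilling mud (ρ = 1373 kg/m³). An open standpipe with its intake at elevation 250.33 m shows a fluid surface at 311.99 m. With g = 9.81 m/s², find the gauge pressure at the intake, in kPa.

P ≈ 831 kPa

Pressure head ψ = h − z = 311.99 − 250.33 = 61.66 m.
P = ρgψ = 1373 × 9.81 × 61.66 = 830507 Pa ≈ 831 kPa.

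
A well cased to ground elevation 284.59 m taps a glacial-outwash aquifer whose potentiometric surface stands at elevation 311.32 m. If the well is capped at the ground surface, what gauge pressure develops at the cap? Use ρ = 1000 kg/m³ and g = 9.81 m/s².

P ≈ 262 kPa

Head above the cap: Δh = 311.32 − 284.59 = 26.73 m.
P = ρgΔh = 1000 × 9.81 × 26.73 = 262221 Pa ≈ 262 kPa.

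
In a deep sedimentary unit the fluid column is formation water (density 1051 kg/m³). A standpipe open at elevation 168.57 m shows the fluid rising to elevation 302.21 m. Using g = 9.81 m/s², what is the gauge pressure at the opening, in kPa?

P ≈ 1380 kPa

Pressure head ψ = h − z = 302.21 − 168.57 = 133.64 m.
P = ρgψ = 1051 × 9.81 × 133.64 = 1377870 Pa ≈ 1380 kPa.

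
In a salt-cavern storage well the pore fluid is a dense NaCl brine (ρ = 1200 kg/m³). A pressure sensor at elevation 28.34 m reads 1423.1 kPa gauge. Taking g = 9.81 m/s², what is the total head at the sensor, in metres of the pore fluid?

h ≈ 149.23 m

ψ = P/(ρg) = 1423.1×1000 / (1200 × 9.81) = 120.89 m.
h = z + ψ = 28.34 + 120.89 = 149.23 m.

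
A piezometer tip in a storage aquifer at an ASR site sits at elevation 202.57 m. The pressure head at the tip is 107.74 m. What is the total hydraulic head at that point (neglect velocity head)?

h ≈ 310.31 m

h = z + ψ = 202.57 + 107.74 = 310.31 m.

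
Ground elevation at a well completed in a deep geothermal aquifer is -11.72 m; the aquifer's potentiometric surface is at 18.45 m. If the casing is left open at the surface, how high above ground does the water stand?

Water rises to the potentiometric surface, so the rise above ground = 18.45 − (-11.72) = 30.17 m.

≈ 30.17 m above ground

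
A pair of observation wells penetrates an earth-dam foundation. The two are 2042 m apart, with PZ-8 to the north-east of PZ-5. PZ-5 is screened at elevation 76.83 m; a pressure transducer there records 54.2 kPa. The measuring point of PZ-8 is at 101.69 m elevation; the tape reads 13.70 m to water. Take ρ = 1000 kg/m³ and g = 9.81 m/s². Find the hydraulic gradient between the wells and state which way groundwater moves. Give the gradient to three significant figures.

i ≈ 0.00276; groundwater flows toward the south-west

Pressure head at PZ-5: ψ = P/(ρg) = 54.2×1000 / (1000 × 9.81) = 5.52 m.
Total head at PZ-5: h = z + ψ = 76.83 + 5.52 = 82.35 m.
Total head at PZ-8: h = 101.69 − 13.70 = 87.99 m.
Head difference: h(PZ-5) − h(PZ-8) = 82.35 − 87.99 = -5.64 m.
Hydraulic gradient: i = |Δh| / L = 5.64 / 2042 = 0.00276.
Flow is from higher to lower head: from PZ-8 toward PZ-5, i.e. toward the south-west.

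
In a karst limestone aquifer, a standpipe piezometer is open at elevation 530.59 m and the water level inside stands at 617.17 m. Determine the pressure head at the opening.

ψ ≈ 86.58 m

Total head h = 617.17 m (the water-surface elevation in the piezometer).
Pressure head ψ = h − z = 617.17 − 530.59 = 86.58 m.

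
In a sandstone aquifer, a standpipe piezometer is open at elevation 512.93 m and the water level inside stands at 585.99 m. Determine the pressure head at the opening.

ψ ≈ 73.06 m

Total head h = 585.99 m (the water-surface elevation in the piezometer).
Pressure head ψ = h − z = 585.99 − 512.93 = 73.06 m.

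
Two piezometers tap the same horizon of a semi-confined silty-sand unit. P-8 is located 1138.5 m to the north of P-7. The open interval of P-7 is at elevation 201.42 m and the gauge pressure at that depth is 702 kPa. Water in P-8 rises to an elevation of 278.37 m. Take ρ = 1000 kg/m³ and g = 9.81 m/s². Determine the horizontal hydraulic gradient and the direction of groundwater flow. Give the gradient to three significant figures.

Pressure head at P-7: ψ = P/(ρg) = 702×1000 / (1000 × 9.81) = 71.56 m.
Total head at P-7: h = z + ψ = 201.42 + 71.56 = 272.98 m.
Total head at P-8: h = 278.37 m (water level in the piezometer is the total head).
Head difference: h(P-7) − h(P-8) = 272.98 − 278.37 = -5.39 m.
Hydraulic gradient: i = |Δh| / L = 5.39 / 1138.5 = 0.00473.
Flow is from higher to lower head: from P-8 toward P-7, i.e. toward the south.

i ≈ 0.00473; groundwater flows toward the south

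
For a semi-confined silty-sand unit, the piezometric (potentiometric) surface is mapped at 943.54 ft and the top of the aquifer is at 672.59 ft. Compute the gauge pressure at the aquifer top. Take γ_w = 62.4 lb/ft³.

P ≈ 117 psi

Pressure head at the aquifer top: ψ = h − z = 943.54 − 672.59 = 270.95 ft.
P = γψ/144 = 62.4 × 270.95 / 144 = 117 psi.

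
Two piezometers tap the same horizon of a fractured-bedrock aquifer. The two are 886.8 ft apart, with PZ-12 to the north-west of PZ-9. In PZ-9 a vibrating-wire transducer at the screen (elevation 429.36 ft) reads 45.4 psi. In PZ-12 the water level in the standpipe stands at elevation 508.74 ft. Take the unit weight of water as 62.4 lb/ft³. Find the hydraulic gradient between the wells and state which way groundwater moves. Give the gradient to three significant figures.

Pressure head at PZ-9: ψ = 144·P/γ = 144 × 45.4 / 62.4 = 104.77 ft.
Total head at PZ-9: h = z + ψ = 429.36 + 104.77 = 534.13 ft.
Total head at PZ-12: h = 508.74 ft (water level in the piezometer is the total head).
Head difference: h(PZ-9) − h(PZ-12) = 534.13 − 508.74 = 25.39 ft.
Hydraulic gradient: i = |Δh| / L = 25.39 / 886.8 = 0.0286.
Flow is from higher to lower head: from PZ-9 toward PZ-12, i.e. toward the north-west.

i ≈ 0.0286; groundwater flows toward the north-west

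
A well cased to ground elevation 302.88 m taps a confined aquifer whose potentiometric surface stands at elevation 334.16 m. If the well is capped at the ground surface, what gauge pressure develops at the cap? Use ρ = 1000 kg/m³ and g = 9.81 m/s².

P ≈ 307 kPa

Head above the cap: Δh = 334.16 − 302.88 = 31.28 m.
P = ρgΔh = 1000 × 9.81 × 31.28 = 306857 Pa ≈ 307 kPa.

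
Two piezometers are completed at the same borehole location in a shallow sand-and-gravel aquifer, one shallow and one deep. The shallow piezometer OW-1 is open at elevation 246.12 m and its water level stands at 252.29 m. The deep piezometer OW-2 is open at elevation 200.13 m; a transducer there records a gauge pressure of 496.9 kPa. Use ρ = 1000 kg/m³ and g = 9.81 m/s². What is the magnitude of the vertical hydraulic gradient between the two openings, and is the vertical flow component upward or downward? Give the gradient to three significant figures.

Total head at OW-1: h = 252.29 m (water level in the standpipe).
Pressure head at OW-2: ψ = P/(ρg) = 496.9×1000 / (1000 × 9.81) = 50.65 m.
Total head at OW-2: h = z + ψ = 200.13 + 50.65 = 250.78 m.
Δh = h(OW-1) − h(OW-2) = 252.29 − 250.78 = 1.51 m.
Vertical separation Δz = 246.12 − 200.13 = 45.99 m.
|i_v| = |Δh| / Δz = 1.51 / 45.99 = 0.0328.
Head is higher in the shallow piezometer, so vertical flow is downward (recharge condition).

|i_v| ≈ 0.0328; vertical flow is downward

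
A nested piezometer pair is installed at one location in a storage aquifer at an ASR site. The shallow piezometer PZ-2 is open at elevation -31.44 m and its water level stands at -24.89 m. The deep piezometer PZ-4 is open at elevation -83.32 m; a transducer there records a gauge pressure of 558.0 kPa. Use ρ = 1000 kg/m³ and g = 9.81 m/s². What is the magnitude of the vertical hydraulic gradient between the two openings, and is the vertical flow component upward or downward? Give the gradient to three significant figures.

|i_v| ≈ 0.0299; vertical flow is downward

Total head at PZ-2: h = -24.89 m (water level in the standpipe).
Pressure head at PZ-4: ψ = P/(ρg) = 558.0×1000 / (1000 × 9.81) = 56.88 m.
Total head at PZ-4: h = z + ψ = -83.32 + 56.88 = -26.44 m.
Δh = h(PZ-2) − h(PZ-4) = -24.89 − (-26.44) = 1.55 m.
Vertical separation Δz = -31.44 − (-83.32) = 51.88 m.
|i_v| = |Δh| / Δz = 1.55 / 51.88 = 0.0299.
Head is higher in the shallow piezometer, so vertical flow is downward (recharge condition).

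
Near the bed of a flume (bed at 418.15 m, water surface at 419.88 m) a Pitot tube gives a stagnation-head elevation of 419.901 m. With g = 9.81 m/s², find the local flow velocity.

Near the bed, under hydrostatic conditions, the piezometric head (z + ψ) equals the free-surface elevation, 419.88 m.
Velocity head = total − piezometric = 419.901 − 419.88 = 0.021 m.
v = √(2g·h_v) = √(2 × 9.81 × 0.021) = 0.642 m/s.

v ≈ 0.642 m/s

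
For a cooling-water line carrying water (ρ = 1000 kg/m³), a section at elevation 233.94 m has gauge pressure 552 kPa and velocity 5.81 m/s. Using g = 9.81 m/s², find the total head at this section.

h ≈ 291.93 m

Pressure head ψ = P/(ρg) = 552×1000 / (1000 × 9.81) = 56.27 m.
Velocity head = v²/(2g) = 5.81² / (2 × 9.81) = 1.720 m.
h = z + ψ + v²/(2g) = 233.94 + 56.27 + 1.720 = 291.93 m.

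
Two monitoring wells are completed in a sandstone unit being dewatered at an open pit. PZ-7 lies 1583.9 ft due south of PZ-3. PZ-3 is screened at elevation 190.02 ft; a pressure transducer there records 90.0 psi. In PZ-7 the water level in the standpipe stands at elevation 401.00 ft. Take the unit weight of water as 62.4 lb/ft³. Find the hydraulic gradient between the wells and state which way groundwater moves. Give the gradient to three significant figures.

Pressure head at PZ-3: ψ = 144·P/γ = 144 × 90.0 / 62.4 = 207.69 ft.
Total head at PZ-3: h = z + ψ = 190.02 + 207.69 = 397.71 ft.
Total head at PZ-7: h = 401.00 ft (water level in the piezometer is the total head).
Head difference: h(PZ-3) − h(PZ-7) = 397.71 − 401.00 = -3.29 ft.
Hydraulic gradient: i = |Δh| / L = 3.29 / 1583.9 = 0.00208.
Flow is from higher to lower head: from PZ-7 toward PZ-3, i.e. toward the north.

i ≈ 0.00208; groundwater flows toward the north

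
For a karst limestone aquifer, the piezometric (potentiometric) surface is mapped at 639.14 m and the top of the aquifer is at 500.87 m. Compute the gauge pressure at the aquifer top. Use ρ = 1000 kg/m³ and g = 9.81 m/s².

Pressure head at the aquifer top: ψ = h − z = 639.14 − 500.87 = 138.27 m.
P = ρgψ = 1000 × 9.81 × 138.27 = 1356429 Pa ≈ 1360 kPa.

P ≈ 1360 kPa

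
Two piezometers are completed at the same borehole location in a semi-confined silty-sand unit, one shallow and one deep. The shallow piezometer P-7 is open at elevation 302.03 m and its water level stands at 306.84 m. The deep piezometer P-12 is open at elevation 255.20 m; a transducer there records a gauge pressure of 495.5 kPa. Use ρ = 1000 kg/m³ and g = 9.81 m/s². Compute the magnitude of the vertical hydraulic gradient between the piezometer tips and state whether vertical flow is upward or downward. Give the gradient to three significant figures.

Total head at P-7: h = 306.84 m (water level in the standpipe).
Pressure head at P-12: ψ = P/(ρg) = 495.5×1000 / (1000 × 9.81) = 50.51 m.
Total head at P-12: h = z + ψ = 255.20 + 50.51 = 305.71 m.
Δh = h(P-7) − h(P-12) = 306.84 − 305.71 = 1.13 m.
Vertical separation Δz = 302.03 − 255.20 = 46.83 m.
|i_v| = |Δh| / Δz = 1.13 / 46.83 = 0.0241.
Head is higher in the shallow piezometer, so vertical flow is downward (recharge condition).

|i_v| ≈ 0.0241; vertical flow is downward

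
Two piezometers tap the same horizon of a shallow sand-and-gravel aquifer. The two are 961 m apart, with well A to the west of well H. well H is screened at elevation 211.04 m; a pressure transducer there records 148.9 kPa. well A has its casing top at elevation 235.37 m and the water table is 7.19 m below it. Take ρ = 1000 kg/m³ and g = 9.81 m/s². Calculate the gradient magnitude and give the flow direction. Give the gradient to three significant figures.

Pressure head at well H: ψ = P/(ρg) = 148.9×1000 / (1000 × 9.81) = 15.18 m.
Total head at well H: h = z + ψ = 211.04 + 15.18 = 226.22 m.
Total head at well A: h = 235.37 − 7.19 = 228.18 m.
Head difference: h(well H) − h(well A) = 226.22 − 228.18 = -1.96 m.
Hydraulic gradient: i = |Δh| / L = 1.96 / 961 = 0.00204.
Flow is from higher to lower head: from well A toward well H, i.e. toward the east.

i ≈ 0.00204; groundwater flows toward the east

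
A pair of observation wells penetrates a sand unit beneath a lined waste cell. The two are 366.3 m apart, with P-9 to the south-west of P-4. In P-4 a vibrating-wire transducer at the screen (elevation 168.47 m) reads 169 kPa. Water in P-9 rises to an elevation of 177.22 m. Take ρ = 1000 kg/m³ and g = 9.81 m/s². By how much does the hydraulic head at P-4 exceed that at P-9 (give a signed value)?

Pressure head at P-4: ψ = P/(ρg) = 169×1000 / (1000 × 9.81) = 17.23 m.
Total head at P-4: h = z + ψ = 168.47 + 17.23 = 185.70 m.
Total head at P-9: h = 177.22 m (water level in the piezometer is the total head).
Head difference: h(P-4) − h(P-9) = 185.70 − 177.22 = 8.48 m.

Δh ≈ 8.48 m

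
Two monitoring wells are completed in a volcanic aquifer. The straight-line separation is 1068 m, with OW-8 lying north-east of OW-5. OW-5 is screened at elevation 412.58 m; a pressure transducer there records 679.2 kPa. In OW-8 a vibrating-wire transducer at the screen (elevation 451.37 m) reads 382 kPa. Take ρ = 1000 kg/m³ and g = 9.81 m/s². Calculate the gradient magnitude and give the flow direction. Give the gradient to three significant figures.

Pressure head at OW-5: ψ = P/(ρg) = 679.2×1000 / (1000 × 9.81) = 69.24 m.
Total head at OW-5: h = z + ψ = 412.58 + 69.24 = 481.82 m.
Pressure head at OW-8: ψ = P/(ρg) = 382×1000 / (1000 × 9.81) = 38.94 m.
Total head at OW-8: h = z + ψ = 451.37 + 38.94 = 490.31 m.
Head difference: h(OW-5) − h(OW-8) = 481.82 − 490.31 = -8.49 m.
Hydraulic gradient: i = |Δh| / L = 8.49 / 1068 = 0.00795.
Flow is from higher to lower head: from OW-8 toward OW-5, i.e. toward the south-west.

i ≈ 0.00795; groundwater flows toward the south-west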